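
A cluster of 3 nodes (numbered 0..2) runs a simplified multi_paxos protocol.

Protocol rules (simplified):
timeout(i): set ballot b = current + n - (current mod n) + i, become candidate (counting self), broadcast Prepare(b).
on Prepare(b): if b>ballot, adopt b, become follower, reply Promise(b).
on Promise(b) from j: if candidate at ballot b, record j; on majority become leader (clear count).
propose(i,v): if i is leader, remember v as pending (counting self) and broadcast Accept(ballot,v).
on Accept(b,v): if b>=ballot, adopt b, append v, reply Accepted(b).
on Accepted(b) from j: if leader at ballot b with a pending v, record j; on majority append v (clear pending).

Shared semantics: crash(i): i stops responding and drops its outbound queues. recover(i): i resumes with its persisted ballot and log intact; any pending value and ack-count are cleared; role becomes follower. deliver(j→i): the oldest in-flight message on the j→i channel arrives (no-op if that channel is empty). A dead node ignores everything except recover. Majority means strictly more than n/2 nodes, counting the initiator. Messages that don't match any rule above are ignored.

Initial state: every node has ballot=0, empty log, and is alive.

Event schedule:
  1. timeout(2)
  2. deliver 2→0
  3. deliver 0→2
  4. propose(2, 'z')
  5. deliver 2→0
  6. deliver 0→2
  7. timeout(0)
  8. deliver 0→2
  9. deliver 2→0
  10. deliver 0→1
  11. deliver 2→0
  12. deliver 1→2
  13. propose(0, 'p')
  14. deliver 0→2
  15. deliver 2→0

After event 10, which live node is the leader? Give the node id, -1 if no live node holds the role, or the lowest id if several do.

after 1 — timeout(2): n2:cand/b5/[-]
after 2 — deliver 2→0: n0:foll/b5/[-]
after 3 — deliver 0→2: n2:lead/b5/[-]
after 4 — propose(2,'z'): ·
after 5 — deliver 2→0: n0:foll/b5/[z]
after 6 — deliver 0→2: n2:lead/b5/[z]
after 7 — timeout(0): n0:cand/b6/[z]
after 8 — deliver 0→2: n2:foll/b6/[z]
after 9 — deliver 2→0: n0:lead/b6/[z]
after 10 — deliver 0→1: n1:foll/b6/[-]

0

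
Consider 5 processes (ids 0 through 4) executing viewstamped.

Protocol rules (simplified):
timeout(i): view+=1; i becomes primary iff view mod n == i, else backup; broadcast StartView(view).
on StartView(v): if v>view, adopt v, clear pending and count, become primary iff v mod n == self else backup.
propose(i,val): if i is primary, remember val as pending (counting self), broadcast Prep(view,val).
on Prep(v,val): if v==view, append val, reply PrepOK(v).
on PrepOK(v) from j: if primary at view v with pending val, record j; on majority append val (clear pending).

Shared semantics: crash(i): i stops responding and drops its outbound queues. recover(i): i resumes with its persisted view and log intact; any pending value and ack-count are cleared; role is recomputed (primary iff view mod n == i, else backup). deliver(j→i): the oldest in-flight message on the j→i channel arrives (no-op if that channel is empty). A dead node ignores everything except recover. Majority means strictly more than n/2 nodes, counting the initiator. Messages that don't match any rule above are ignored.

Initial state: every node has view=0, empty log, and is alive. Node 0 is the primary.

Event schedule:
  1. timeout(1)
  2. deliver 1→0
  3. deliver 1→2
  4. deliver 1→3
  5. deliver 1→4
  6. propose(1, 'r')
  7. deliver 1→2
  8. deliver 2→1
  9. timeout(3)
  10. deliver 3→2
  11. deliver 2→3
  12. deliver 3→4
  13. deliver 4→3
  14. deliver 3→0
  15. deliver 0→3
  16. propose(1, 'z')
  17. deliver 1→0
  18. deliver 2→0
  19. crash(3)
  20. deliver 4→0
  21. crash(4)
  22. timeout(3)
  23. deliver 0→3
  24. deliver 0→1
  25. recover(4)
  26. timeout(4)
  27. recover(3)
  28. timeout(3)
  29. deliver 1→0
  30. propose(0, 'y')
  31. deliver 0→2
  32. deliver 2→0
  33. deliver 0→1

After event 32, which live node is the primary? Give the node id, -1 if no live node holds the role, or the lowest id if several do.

e1 timeout(1): 1[prim,v=1,-]
e2 deliver 1→0: 0[back,v=1,-]
e3 deliver 1→2: 2[back,v=1,-]
e4 deliver 1→3: 3[back,v=1,-]
e5 deliver 1→4: 4[back,v=1,-]
e6 propose(1,'r'): ·
e7 deliver 1→2: 2[back,v=1,r]
e8 deliver 2→1: ·
e9 timeout(3): 3[back,v=2,-]
e10 deliver 3→2: 2[prim,v=2,r]
e11 deliver 2→3: ·
e12 deliver 3→4: 4[back,v=2,-]
e13 deliver 4→3: ·
e14 deliver 3→0: 0[back,v=2,-]
e15 deliver 0→3: ·
e16 propose(1,'z'): ·
e17 deliver 1→0: ·
e18 deliver 2→0: ·
e19 crash(3): 3[✗back,v=2,-]
e20 deliver 4→0: ·
e21 crash(4): 4[✗back,v=2,-]
e22 timeout(3): ·
e23 deliver 0→3: ·
e24 deliver 0→1: ·
e25 recover(4): 4[back,v=2,-]
e26 timeout(4): 4[back,v=3,-]
e27 recover(3): 3[back,v=2,-]
e28 timeout(3): 3[prim,v=3,-]
e29 deliver 1→0: ·
e30 propose(0,'y'): ·
e31 deliver 0→2: ·
e32 deliver 2→0: ·

1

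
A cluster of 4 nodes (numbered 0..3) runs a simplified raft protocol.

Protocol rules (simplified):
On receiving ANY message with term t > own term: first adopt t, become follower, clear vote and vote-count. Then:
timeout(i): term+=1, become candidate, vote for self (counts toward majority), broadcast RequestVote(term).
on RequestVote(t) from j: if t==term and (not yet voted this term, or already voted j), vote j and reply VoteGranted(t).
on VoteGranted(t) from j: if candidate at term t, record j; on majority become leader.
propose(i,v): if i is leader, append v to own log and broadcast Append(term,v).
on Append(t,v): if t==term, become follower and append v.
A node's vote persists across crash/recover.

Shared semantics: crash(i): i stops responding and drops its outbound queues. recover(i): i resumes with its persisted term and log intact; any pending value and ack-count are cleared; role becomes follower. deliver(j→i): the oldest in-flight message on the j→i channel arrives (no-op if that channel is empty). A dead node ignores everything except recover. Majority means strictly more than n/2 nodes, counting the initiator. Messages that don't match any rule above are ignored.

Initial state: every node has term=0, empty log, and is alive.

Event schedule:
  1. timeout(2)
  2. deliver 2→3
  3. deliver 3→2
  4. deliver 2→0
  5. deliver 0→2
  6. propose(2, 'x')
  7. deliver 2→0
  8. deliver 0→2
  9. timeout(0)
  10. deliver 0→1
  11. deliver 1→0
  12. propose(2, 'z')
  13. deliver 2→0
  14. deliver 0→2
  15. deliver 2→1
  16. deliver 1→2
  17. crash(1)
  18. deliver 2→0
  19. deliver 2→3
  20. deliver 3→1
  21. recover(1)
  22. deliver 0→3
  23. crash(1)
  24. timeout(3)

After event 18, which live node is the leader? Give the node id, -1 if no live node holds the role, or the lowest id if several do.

0

e1 timeout(2): 2[cand,t=1,-]
e2 deliver 2→3: 3[foll,t=1,-]
e3 deliver 3→2: ·
e4 deliver 2→0: 0[foll,t=1,-]
e5 deliver 0→2: 2[lead,t=1,-]
e6 propose(2,'x'): 2[lead,t=1,x]
e7 deliver 2→0: 0[foll,t=1,x]
e8 deliver 0→2: ·
e9 timeout(0): 0[cand,t=2,x]
e10 deliver 0→1: 1[foll,t=2,-]
e11 deliver 1→0: ·
e12 propose(2,'z'): 2[lead,t=1,x,z]
e13 deliver 2→0: ·
e14 deliver 0→2: 2[foll,t=2,x,z]
e15 deliver 2→1: ·
e16 deliver 1→2: ·
e17 crash(1): 1[✗foll,t=2,-]
e18 deliver 2→0: 0[lead,t=2,x]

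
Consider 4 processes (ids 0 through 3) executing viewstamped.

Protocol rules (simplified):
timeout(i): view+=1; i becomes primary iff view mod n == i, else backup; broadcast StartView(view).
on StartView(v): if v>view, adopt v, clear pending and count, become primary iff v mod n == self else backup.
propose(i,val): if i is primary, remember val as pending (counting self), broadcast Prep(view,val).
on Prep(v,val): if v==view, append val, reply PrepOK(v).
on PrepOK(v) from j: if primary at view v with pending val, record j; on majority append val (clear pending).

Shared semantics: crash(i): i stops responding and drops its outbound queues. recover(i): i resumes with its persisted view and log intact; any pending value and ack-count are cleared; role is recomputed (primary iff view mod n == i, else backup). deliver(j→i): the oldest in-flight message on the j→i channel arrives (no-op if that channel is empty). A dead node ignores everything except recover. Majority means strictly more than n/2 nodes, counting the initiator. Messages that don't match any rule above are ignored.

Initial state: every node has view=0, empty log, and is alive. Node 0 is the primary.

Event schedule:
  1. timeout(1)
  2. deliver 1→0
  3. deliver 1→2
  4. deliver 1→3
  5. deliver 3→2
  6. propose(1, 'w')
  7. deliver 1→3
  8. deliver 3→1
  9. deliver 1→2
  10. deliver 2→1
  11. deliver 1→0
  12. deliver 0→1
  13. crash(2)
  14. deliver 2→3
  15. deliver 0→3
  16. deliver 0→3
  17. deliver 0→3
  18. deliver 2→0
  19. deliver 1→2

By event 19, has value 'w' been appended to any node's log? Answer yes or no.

yes

1. timeout(1):  <1:prim v1 ->
2. deliver 1→0:  <0:back v1 ->
3. deliver 1→2:  <2:back v1 ->
4. deliver 1→3:  <3:back v1 ->
5. deliver 3→2:  nop
6. propose(1,'w'):  nop
7. deliver 1→3:  <3:back v1 w>
8. deliver 3→1:  nop
9. deliver 1→2:  <2:back v1 w>
10. deliver 2→1:  <1:prim v1 w>
11. deliver 1→0:  <0:back v1 w>
12. deliver 0→1:  nop
13. crash(2):  <2:✗back v1 w>
14. deliver 2→3:  nop
15. deliver 0→3:  nop
16. deliver 0→3:  nop
17. deliver 0→3:  nop
18. deliver 2→0:  nop
19. deliver 1→2:  nop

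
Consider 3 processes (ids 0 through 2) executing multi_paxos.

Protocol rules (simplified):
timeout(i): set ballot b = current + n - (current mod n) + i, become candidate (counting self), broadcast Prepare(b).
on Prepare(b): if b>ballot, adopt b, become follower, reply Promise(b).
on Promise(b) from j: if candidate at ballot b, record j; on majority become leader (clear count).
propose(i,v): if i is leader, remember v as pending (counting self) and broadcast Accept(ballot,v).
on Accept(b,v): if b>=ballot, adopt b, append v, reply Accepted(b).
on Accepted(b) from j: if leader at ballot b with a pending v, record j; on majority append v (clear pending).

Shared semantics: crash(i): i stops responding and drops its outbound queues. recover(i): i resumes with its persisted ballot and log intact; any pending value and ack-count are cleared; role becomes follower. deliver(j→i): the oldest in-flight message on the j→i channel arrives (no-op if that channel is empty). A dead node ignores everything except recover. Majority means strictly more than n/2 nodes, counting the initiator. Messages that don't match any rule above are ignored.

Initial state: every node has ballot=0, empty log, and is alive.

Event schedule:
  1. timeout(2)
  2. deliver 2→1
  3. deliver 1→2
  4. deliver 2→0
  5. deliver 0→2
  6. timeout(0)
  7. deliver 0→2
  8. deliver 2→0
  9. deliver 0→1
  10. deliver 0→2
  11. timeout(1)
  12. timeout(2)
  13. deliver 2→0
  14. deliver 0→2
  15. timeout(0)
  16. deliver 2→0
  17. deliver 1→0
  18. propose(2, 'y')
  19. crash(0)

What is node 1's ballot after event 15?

10

[1] timeout(2) → N2(cand b5 [-])
[2] deliver 2→1 → N1(foll b5 [-])
[3] deliver 1→2 → N2(lead b5 [-])
[4] deliver 2→0 → N0(foll b5 [-])
[5] deliver 0→2 → ∅
[6] timeout(0) → N0(cand b6 [-])
[7] deliver 0→2 → N2(foll b6 [-])
[8] deliver 2→0 → N0(lead b6 [-])
[9] deliver 0→1 → N1(foll b6 [-])
[10] deliver 0→2 → ∅
[11] timeout(1) → N1(cand b10 [-])
[12] timeout(2) → N2(cand b11 [-])
[13] deliver 2→0 → N0(foll b11 [-])
[14] deliver 0→2 → N2(lead b11 [-])
[15] timeout(0) → N0(cand b12 [-])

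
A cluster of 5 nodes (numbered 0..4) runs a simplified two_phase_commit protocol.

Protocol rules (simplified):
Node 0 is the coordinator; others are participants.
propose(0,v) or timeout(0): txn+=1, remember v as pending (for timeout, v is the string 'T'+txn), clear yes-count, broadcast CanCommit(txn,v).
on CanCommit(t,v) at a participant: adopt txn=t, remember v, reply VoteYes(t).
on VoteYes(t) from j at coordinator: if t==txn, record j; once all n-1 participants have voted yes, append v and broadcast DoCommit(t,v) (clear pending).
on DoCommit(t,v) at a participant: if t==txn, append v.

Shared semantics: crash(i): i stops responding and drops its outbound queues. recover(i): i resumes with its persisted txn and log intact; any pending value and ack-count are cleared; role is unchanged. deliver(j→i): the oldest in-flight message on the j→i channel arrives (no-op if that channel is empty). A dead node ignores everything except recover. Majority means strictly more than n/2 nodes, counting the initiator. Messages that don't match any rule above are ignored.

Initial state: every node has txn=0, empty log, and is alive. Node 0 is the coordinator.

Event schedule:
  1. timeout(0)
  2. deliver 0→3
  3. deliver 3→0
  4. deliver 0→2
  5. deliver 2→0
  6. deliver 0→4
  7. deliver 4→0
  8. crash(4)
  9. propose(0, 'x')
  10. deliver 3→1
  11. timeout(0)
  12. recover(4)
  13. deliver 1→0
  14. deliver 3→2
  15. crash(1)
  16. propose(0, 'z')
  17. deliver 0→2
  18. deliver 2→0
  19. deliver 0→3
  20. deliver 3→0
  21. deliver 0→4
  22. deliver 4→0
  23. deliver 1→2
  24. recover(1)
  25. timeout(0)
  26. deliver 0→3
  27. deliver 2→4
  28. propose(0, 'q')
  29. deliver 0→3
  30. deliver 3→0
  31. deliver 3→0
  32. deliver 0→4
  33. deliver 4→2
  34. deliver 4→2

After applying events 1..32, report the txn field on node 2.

2

[1] timeout(0) → N0(coor t1 [-])
[2] deliver 0→3 → N3(part t1 [-])
[3] deliver 3→0 → ∅
[4] deliver 0→2 → N2(part t1 [-])
[5] deliver 2→0 → ∅
[6] deliver 0→4 → N4(part t1 [-])
[7] deliver 4→0 → ∅
[8] crash(4) → N4(✗part t1 [-])
[9] propose(0,'x') → N0(coor t2 [-])
[10] deliver 3→1 → ∅
[11] timeout(0) → N0(coor t3 [-])
[12] recover(4) → N4(part t1 [-])
[13] deliver 1→0 → ∅
[14] deliver 3→2 → ∅
[15] crash(1) → N1(✗part t0 [-])
[16] propose(0,'z') → N0(coor t4 [-])
[17] deliver 0→2 → N2(part t2 [-])
[18] deliver 2→0 → ∅
[19] deliver 0→3 → N3(part t2 [-])
[20] deliver 3→0 → ∅
[21] deliver 0→4 → N4(part t2 [-])
[22] deliver 4→0 → ∅
[23] deliver 1→2 → ∅
[24] recover(1) → N1(part t0 [-])
[25] timeout(0) → N0(coor t5 [-])
[26] deliver 0→3 → N3(part t3 [-])
[27] deliver 2→4 → ∅
[28] propose(0,'q') → N0(coor t6 [-])
[29] deliver 0→3 → N3(part t4 [-])
[30] deliver 3→0 → ∅
[31] deliver 3→0 → ∅
[32] deliver 0→4 → N4(part t3 [-])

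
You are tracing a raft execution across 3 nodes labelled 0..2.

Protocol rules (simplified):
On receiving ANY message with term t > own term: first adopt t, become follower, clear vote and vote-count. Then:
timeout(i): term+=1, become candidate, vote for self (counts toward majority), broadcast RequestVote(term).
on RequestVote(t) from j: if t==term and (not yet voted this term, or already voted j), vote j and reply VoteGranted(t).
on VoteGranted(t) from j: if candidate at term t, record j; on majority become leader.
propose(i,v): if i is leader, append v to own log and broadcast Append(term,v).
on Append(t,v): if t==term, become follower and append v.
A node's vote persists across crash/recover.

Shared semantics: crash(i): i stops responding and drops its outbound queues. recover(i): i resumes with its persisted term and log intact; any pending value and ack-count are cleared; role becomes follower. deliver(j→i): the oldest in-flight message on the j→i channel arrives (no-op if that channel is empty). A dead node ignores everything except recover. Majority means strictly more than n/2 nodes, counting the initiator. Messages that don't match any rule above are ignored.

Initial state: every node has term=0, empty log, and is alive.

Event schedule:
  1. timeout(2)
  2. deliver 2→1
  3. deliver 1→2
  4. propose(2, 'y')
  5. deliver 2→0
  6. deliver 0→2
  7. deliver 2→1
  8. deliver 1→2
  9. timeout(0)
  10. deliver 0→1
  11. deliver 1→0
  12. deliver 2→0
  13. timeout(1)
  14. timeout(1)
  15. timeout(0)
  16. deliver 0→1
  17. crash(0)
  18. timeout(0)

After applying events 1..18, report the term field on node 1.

after 1 — timeout(2): n2:cand/t1/[-]
after 2 — deliver 2→1: n1:foll/t1/[-]
after 3 — deliver 1→2: n2:lead/t1/[-]
after 4 — propose(2,'y'): n2:lead/t1/[y]
after 5 — deliver 2→0: n0:foll/t1/[-]
after 6 — deliver 0→2: ·
after 7 — deliver 2→1: n1:foll/t1/[y]
after 8 — deliver 1→2: ·
after 9 — timeout(0): n0:cand/t2/[-]
after 10 — deliver 0→1: n1:foll/t2/[y]
after 11 — deliver 1→0: n0:lead/t2/[-]
after 12 — deliver 2→0: ·
after 13 — timeout(1): n1:cand/t3/[y]
after 14 — timeout(1): n1:cand/t4/[y]
after 15 — timeout(0): n0:cand/t3/[-]
after 16 — deliver 0→1: ·
after 17 — crash(0): n0:✗cand/t3/[-]
after 18 — timeout(0): ·

4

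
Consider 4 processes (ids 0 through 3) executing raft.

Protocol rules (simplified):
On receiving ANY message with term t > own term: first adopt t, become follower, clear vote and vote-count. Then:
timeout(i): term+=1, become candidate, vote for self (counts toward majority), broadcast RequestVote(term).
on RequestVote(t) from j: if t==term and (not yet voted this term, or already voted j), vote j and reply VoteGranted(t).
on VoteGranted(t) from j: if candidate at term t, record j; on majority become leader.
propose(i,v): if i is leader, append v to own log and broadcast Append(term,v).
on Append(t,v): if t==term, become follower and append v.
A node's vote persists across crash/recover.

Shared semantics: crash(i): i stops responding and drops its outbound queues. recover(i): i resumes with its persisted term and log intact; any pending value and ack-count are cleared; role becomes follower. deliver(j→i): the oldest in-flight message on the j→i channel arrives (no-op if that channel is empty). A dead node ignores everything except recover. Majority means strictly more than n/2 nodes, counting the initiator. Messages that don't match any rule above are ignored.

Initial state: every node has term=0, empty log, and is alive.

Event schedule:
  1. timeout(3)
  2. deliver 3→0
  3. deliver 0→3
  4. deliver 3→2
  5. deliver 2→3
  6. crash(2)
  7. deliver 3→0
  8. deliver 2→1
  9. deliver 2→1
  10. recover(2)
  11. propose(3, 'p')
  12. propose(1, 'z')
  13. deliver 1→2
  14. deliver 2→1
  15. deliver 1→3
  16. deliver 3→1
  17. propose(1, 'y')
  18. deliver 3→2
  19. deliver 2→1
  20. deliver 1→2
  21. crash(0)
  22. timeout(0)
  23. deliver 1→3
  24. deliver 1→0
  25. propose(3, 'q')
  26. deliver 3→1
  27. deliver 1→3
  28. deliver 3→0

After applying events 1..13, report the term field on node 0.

1

after 1 — timeout(3): n3:cand/t1/[-]
after 2 — deliver 3→0: n0:foll/t1/[-]
after 3 — deliver 0→3: ·
after 4 — deliver 3→2: n2:foll/t1/[-]
after 5 — deliver 2→3: n3:lead/t1/[-]
after 6 — crash(2): n2:✗foll/t1/[-]
after 7 — deliver 3→0: ·
after 8 — deliver 2→1: ·
after 9 — deliver 2→1: ·
after 10 — recover(2): n2:foll/t1/[-]
after 11 — propose(3,'p'): n3:lead/t1/[p]
after 12 — propose(1,'z'): ·
after 13 — deliver 1→2: ·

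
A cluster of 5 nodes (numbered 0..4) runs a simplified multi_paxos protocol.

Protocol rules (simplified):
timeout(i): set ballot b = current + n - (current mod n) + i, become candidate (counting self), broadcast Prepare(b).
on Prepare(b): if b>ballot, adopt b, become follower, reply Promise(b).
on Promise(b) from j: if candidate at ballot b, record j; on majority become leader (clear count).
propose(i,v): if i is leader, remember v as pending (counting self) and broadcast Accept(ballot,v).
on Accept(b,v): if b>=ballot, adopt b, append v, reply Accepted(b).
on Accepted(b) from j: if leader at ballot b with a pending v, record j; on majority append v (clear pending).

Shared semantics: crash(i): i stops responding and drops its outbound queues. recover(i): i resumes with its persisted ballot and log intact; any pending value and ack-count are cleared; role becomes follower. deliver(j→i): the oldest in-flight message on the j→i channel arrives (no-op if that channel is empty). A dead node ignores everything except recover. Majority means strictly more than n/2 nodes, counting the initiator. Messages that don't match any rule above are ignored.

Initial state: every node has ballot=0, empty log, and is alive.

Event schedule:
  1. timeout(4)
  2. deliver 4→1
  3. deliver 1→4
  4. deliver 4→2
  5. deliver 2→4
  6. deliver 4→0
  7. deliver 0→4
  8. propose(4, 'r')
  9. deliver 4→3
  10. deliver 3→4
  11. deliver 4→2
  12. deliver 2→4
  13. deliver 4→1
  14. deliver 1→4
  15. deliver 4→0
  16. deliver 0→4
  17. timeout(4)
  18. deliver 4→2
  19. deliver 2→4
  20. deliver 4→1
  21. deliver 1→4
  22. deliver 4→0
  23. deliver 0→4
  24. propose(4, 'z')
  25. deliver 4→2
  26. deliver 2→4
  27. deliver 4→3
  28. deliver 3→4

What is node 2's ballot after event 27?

14

step 1 timeout(4): 4={cand,b=9,log=-}
step 2 deliver 4→1: 1={foll,b=9,log=-}
step 3 deliver 1→4: —
step 4 deliver 4→2: 2={foll,b=9,log=-}
step 5 deliver 2→4: 4={lead,b=9,log=-}
step 6 deliver 4→0: 0={foll,b=9,log=-}
step 7 deliver 0→4: —
step 8 propose(4,'r'): —
step 9 deliver 4→3: 3={foll,b=9,log=-}
step 10 deliver 3→4: —
step 11 deliver 4→2: 2={foll,b=9,log=r}
step 12 deliver 2→4: —
step 13 deliver 4→1: 1={foll,b=9,log=r}
step 14 deliver 1→4: 4={lead,b=9,log=r}
step 15 deliver 4→0: 0={foll,b=9,log=r}
step 16 deliver 0→4: —
step 17 timeout(4): 4={cand,b=14,log=r}
step 18 deliver 4→2: 2={foll,b=14,log=r}
step 19 deliver 2→4: —
step 20 deliver 4→1: 1={foll,b=14,log=r}
step 21 deliver 1→4: 4={lead,b=14,log=r}
step 22 deliver 4→0: 0={foll,b=14,log=r}
step 23 deliver 0→4: —
step 24 propose(4,'z'): —
step 25 deliver 4→2: 2={foll,b=14,log=r,z}
step 26 deliver 2→4: —
step 27 deliver 4→3: 3={foll,b=9,log=r}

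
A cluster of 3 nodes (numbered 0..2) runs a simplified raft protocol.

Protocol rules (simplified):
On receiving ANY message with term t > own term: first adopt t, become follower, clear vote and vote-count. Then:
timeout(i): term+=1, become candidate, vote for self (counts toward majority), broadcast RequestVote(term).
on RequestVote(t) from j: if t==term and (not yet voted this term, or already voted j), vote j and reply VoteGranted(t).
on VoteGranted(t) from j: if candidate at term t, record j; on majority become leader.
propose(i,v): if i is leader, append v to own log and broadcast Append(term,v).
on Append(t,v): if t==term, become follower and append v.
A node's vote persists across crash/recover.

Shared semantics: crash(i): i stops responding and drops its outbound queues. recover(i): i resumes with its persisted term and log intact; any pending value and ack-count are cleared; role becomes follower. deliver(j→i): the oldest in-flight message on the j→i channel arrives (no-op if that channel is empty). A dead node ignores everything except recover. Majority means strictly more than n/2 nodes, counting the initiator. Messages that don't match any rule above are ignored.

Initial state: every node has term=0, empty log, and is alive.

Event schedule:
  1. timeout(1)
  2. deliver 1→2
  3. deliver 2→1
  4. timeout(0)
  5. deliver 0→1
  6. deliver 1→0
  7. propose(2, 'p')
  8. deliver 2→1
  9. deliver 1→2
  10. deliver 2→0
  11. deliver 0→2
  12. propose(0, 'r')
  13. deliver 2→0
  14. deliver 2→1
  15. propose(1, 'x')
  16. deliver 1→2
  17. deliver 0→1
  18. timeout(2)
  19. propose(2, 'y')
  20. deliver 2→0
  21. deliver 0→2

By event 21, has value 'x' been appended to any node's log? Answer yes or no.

[1] timeout(1) → N1(cand t1 [-])
[2] deliver 1→2 → N2(foll t1 [-])
[3] deliver 2→1 → N1(lead t1 [-])
[4] timeout(0) → N0(cand t1 [-])
[5] deliver 0→1 → ∅
[6] deliver 1→0 → ∅
[7] propose(2,'p') → ∅
[8] deliver 2→1 → ∅
[9] deliver 1→2 → ∅
[10] deliver 2→0 → ∅
[11] deliver 0→2 → ∅
[12] propose(0,'r') → ∅
[13] deliver 2→0 → ∅
[14] deliver 2→1 → ∅
[15] propose(1,'x') → N1(lead t1 [x])
[16] deliver 1→2 → N2(foll t1 [x])
[17] deliver 0→1 → ∅
[18] timeout(2) → N2(cand t2 [x])
[19] propose(2,'y') → ∅
[20] deliver 2→0 → N0(foll t2 [-])
[21] deliver 0→2 → N2(lead t2 [x])

yes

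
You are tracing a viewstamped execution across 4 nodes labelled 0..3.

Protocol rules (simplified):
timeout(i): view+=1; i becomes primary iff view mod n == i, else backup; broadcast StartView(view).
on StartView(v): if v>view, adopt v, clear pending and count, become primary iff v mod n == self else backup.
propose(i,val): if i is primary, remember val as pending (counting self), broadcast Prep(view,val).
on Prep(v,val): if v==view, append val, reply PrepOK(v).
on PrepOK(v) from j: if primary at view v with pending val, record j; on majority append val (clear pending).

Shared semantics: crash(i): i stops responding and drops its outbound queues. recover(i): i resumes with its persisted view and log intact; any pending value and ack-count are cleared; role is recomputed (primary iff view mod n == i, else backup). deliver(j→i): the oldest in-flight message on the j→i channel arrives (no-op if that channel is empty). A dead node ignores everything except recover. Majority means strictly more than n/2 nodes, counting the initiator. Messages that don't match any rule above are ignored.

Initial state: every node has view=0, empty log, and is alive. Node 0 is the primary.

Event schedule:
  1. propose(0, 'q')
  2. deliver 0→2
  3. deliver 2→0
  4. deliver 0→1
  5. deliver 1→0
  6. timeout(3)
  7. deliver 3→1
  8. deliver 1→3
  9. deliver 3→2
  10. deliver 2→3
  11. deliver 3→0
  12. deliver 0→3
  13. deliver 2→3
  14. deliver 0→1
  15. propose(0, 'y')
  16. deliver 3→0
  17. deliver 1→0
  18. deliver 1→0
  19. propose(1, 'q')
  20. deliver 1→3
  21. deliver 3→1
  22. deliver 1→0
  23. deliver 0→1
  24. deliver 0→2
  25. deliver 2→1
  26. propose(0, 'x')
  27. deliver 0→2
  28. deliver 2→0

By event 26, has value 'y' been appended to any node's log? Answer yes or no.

no

e1 propose(0,'q'): ·
e2 deliver 0→2: 2[back,v=0,q]
e3 deliver 2→0: ·
e4 deliver 0→1: 1[back,v=0,q]
e5 deliver 1→0: 0[prim,v=0,q]
e6 timeout(3): 3[back,v=1,-]
e7 deliver 3→1: 1[prim,v=1,q]
e8 deliver 1→3: ·
e9 deliver 3→2: 2[back,v=1,q]
e10 deliver 2→3: ·
e11 deliver 3→0: 0[back,v=1,q]
e12 deliver 0→3: ·
e13 deliver 2→3: ·
e14 deliver 0→1: ·
e15 propose(0,'y'): ·
e16 deliver 3→0: ·
e17 deliver 1→0: ·
e18 deliver 1→0: ·
e19 propose(1,'q'): ·
e20 deliver 1→3: 3[back,v=1,q]
e21 deliver 3→1: ·
e22 deliver 1→0: 0[back,v=1,q,q]
e23 deliver 0→1: 1[prim,v=1,q,q]
e24 deliver 0→2: ·
e25 deliver 2→1: ·
e26 propose(0,'x'): ·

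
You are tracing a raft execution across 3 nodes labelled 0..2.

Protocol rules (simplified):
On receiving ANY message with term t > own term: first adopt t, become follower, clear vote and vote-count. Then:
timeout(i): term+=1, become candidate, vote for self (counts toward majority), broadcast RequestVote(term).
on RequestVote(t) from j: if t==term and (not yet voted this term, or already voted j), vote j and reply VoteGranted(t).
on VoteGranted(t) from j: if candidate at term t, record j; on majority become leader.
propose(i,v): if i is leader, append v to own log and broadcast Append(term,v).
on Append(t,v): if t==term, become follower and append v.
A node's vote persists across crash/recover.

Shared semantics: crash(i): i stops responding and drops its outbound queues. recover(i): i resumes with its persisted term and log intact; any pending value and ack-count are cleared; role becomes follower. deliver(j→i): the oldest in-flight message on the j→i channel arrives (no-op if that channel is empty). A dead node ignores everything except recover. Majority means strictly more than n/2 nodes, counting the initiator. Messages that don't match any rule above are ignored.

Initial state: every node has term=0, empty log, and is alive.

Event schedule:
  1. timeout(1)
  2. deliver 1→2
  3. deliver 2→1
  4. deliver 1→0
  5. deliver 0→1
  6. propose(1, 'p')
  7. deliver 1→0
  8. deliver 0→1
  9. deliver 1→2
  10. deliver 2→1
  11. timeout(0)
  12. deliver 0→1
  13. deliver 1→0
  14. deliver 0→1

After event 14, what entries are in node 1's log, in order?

1. timeout(1):  <1:cand t1 ->
2. deliver 1→2:  <2:foll t1 ->
3. deliver 2→1:  <1:lead t1 ->
4. deliver 1→0:  <0:foll t1 ->
5. deliver 0→1:  nop
6. propose(1,'p'):  <1:lead t1 p>
7. deliver 1→0:  <0:foll t1 p>
8. deliver 0→1:  nop
9. deliver 1→2:  <2:foll t1 p>
10. deliver 2→1:  nop
11. timeout(0):  <0:cand t2 p>
12. deliver 0→1:  <1:foll t2 p>
13. deliver 1→0:  <0:lead t2 p>
14. deliver 0→1:  nop

p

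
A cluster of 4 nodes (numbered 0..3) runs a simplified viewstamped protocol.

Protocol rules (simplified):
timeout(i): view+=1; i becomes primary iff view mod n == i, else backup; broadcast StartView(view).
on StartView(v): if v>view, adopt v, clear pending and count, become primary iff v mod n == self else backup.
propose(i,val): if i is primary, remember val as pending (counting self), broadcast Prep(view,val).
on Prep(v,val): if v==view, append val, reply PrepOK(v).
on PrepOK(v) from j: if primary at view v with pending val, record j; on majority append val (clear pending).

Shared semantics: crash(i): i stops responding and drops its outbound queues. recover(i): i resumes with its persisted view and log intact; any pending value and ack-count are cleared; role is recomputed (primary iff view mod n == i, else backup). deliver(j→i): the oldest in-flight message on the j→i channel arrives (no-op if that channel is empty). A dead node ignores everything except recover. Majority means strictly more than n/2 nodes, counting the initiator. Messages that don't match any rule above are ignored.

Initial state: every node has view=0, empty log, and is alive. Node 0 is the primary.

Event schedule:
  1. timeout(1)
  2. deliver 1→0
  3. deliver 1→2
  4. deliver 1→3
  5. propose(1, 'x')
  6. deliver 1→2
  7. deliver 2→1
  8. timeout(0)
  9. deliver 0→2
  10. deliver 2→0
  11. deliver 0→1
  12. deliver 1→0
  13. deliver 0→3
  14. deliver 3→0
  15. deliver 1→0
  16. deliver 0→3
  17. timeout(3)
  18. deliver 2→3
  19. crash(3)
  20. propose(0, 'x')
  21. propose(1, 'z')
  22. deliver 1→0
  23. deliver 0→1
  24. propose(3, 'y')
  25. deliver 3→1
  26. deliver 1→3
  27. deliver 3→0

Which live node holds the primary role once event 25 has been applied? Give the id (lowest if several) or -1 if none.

after 1 — timeout(1): n1:prim/v1/[-]
after 2 — deliver 1→0: n0:back/v1/[-]
after 3 — deliver 1→2: n2:back/v1/[-]
after 4 — deliver 1→3: n3:back/v1/[-]
after 5 — propose(1,'x'): ·
after 6 — deliver 1→2: n2:back/v1/[x]
after 7 — deliver 2→1: ·
after 8 — timeout(0): n0:back/v2/[-]
after 9 — deliver 0→2: n2:prim/v2/[x]
after 10 — deliver 2→0: ·
after 11 — deliver 0→1: n1:back/v2/[-]
after 12 — deliver 1→0: ·
after 13 — deliver 0→3: n3:back/v2/[-]
after 14 — deliver 3→0: ·
after 15 — deliver 1→0: ·
after 16 — deliver 0→3: ·
after 17 — timeout(3): n3:prim/v3/[-]
after 18 — deliver 2→3: ·
after 19 — crash(3): n3:✗prim/v3/[-]
after 20 — propose(0,'x'): ·
after 21 — propose(1,'z'): ·
after 22 — deliver 1→0: ·
after 23 — deliver 0→1: ·
after 24 — propose(3,'y'): ·
after 25 — deliver 3→1: ·

2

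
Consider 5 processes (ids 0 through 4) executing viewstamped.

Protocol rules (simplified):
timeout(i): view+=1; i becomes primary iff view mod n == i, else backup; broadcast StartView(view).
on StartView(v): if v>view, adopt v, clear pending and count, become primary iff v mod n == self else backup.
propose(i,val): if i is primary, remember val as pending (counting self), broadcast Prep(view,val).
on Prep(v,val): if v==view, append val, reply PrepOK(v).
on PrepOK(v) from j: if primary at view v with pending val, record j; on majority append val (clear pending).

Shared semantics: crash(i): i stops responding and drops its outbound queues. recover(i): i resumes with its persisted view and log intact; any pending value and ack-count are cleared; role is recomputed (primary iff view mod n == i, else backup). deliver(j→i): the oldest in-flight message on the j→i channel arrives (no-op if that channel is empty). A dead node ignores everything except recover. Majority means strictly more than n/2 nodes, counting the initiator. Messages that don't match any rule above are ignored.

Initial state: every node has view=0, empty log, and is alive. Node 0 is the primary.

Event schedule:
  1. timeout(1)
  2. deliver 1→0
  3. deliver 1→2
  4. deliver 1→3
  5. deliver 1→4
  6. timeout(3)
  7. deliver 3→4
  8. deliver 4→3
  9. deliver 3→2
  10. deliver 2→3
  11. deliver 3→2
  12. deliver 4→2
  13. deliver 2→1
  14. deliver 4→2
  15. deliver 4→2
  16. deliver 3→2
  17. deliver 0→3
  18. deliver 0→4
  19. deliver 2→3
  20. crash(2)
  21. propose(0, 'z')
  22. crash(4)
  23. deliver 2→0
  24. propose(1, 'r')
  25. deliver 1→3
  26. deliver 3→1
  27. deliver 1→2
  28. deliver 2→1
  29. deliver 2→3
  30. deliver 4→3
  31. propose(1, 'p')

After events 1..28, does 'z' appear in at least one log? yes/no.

no

step 1 timeout(1): 1={prim,v=1,log=-}
step 2 deliver 1→0: 0={back,v=1,log=-}
step 3 deliver 1→2: 2={back,v=1,log=-}
step 4 deliver 1→3: 3={back,v=1,log=-}
step 5 deliver 1→4: 4={back,v=1,log=-}
step 6 timeout(3): 3={back,v=2,log=-}
step 7 deliver 3→4: 4={back,v=2,log=-}
step 8 deliver 4→3: —
step 9 deliver 3→2: 2={prim,v=2,log=-}
step 10 deliver 2→3: —
step 11 deliver 3→2: —
step 12 deliver 4→2: —
step 13 deliver 2→1: —
step 14 deliver 4→2: —
step 15 deliver 4→2: —
step 16 deliver 3→2: —
step 17 deliver 0→3: —
step 18 deliver 0→4: —
step 19 deliver 2→3: —
step 20 crash(2): 2={✗prim,v=2,log=-}
step 21 propose(0,'z'): —
step 22 crash(4): 4={✗back,v=2,log=-}
step 23 deliver 2→0: —
step 24 propose(1,'r'): —
step 25 deliver 1→3: —
step 26 deliver 3→1: 1={back,v=2,log=-}
step 27 deliver 1→2: —
step 28 deliver 2→1: —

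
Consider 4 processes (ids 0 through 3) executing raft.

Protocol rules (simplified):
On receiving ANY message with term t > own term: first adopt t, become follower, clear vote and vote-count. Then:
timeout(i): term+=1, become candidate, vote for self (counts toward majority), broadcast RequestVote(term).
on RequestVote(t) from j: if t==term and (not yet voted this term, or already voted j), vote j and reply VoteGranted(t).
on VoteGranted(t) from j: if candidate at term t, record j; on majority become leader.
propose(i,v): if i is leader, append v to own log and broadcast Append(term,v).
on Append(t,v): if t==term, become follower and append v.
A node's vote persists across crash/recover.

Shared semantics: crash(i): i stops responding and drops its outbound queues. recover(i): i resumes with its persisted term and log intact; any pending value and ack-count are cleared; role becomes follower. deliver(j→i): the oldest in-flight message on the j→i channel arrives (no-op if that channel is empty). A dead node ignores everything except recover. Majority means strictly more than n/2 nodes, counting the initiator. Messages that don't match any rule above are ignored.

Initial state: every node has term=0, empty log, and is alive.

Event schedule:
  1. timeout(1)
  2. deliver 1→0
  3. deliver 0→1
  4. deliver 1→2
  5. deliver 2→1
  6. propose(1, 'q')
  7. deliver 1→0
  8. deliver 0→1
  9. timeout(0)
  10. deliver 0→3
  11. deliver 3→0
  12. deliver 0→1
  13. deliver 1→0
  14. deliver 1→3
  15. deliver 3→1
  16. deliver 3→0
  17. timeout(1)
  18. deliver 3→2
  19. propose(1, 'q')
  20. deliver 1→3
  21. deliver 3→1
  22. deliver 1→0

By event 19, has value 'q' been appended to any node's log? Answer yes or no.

yes

step 1 timeout(1): 1={cand,t=1,log=-}
step 2 deliver 1→0: 0={foll,t=1,log=-}
step 3 deliver 0→1: —
step 4 deliver 1→2: 2={foll,t=1,log=-}
step 5 deliver 2→1: 1={lead,t=1,log=-}
step 6 propose(1,'q'): 1={lead,t=1,log=q}
step 7 deliver 1→0: 0={foll,t=1,log=q}
step 8 deliver 0→1: —
step 9 timeout(0): 0={cand,t=2,log=q}
step 10 deliver 0→3: 3={foll,t=2,log=-}
step 11 deliver 3→0: —
step 12 deliver 0→1: 1={foll,t=2,log=q}
step 13 deliver 1→0: 0={lead,t=2,log=q}
step 14 deliver 1→3: —
step 15 deliver 3→1: —
step 16 deliver 3→0: —
step 17 timeout(1): 1={cand,t=3,log=q}
step 18 deliver 3→2: —
step 19 propose(1,'q'): —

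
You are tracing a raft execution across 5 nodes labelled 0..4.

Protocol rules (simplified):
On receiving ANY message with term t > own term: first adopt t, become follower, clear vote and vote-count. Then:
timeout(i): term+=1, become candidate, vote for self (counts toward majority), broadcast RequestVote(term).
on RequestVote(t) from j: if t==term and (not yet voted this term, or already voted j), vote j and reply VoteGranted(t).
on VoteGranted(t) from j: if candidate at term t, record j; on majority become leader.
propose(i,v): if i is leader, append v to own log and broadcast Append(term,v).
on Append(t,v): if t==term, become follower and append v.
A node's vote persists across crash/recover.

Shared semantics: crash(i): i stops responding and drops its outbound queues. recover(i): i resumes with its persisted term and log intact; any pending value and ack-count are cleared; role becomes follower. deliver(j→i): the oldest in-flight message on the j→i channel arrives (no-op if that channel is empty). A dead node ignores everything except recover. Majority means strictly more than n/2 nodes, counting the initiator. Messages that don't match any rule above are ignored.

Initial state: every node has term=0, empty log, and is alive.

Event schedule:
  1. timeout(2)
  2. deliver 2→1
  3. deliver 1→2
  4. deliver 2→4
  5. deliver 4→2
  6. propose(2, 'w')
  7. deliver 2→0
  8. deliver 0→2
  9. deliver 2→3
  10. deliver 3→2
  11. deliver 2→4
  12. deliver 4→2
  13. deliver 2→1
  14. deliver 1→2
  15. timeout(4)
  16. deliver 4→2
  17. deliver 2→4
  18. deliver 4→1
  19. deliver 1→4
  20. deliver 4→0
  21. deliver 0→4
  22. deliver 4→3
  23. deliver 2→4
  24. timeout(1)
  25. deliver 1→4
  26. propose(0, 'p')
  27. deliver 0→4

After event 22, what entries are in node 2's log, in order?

step 1 timeout(2): 2={cand,t=1,log=-}
step 2 deliver 2→1: 1={foll,t=1,log=-}
step 3 deliver 1→2: —
step 4 deliver 2→4: 4={foll,t=1,log=-}
step 5 deliver 4→2: 2={lead,t=1,log=-}
step 6 propose(2,'w'): 2={lead,t=1,log=w}
step 7 deliver 2→0: 0={foll,t=1,log=-}
step 8 deliver 0→2: —
step 9 deliver 2→3: 3={foll,t=1,log=-}
step 10 deliver 3→2: —
step 11 deliver 2→4: 4={foll,t=1,log=w}
step 12 deliver 4→2: —
step 13 deliver 2→1: 1={foll,t=1,log=w}
step 14 deliver 1→2: —
step 15 timeout(4): 4={cand,t=2,log=w}
step 16 deliver 4→2: 2={foll,t=2,log=w}
step 17 deliver 2→4: —
step 18 deliver 4→1: 1={foll,t=2,log=w}
step 19 deliver 1→4: 4={lead,t=2,log=w}
step 20 deliver 4→0: 0={foll,t=2,log=-}
step 21 deliver 0→4: —
step 22 deliver 4→3: 3={foll,t=2,log=-}

w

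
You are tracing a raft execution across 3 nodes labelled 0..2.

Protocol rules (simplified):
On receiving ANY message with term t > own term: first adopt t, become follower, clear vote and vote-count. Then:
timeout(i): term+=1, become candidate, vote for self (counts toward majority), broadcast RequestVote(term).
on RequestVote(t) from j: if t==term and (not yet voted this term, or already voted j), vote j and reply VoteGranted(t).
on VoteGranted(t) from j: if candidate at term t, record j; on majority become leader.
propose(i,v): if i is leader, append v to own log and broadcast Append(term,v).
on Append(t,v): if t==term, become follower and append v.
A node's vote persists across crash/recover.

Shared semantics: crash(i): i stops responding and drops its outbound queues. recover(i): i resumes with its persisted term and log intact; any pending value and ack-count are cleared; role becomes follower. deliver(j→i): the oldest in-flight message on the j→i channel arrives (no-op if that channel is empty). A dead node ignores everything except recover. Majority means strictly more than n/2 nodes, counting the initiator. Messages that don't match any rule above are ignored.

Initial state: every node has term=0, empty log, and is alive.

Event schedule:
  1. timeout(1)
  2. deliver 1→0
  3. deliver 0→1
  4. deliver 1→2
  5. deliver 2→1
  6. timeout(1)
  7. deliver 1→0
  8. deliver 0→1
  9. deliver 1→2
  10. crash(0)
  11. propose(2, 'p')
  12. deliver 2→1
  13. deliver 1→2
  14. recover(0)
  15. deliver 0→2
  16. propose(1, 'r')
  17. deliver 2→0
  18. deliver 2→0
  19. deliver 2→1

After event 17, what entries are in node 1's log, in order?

step 1 timeout(1): 1={cand,t=1,log=-}
step 2 deliver 1→0: 0={foll,t=1,log=-}
step 3 deliver 0→1: 1={lead,t=1,log=-}
step 4 deliver 1→2: 2={foll,t=1,log=-}
step 5 deliver 2→1: —
step 6 timeout(1): 1={cand,t=2,log=-}
step 7 deliver 1→0: 0={foll,t=2,log=-}
step 8 deliver 0→1: 1={lead,t=2,log=-}
step 9 deliver 1→2: 2={foll,t=2,log=-}
step 10 crash(0): 0={✗foll,t=2,log=-}
step 11 propose(2,'p'): —
step 12 deliver 2→1: —
step 13 deliver 1→2: —
step 14 recover(0): 0={foll,t=2,log=-}
step 15 deliver 0→2: —
step 16 propose(1,'r'): 1={lead,t=2,log=r}
step 17 deliver 2→0: —

r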